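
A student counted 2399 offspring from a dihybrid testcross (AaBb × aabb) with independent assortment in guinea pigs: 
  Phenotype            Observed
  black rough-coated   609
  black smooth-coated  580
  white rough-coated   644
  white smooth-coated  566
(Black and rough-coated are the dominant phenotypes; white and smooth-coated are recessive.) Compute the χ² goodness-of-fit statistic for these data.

A dihybrid testcross with independent assortment gives a 1:1:1:1 ratio.
Total ratio parts = 4. Expected numbers out of 2399:
  black rough-coated: 2399 × 1/4 = 599.75
  black smooth-coated: 2399 × 1/4 = 599.75
  white rough-coated: 2399 × 1/4 = 599.75
  white smooth-coated: 2399 × 1/4 = 599.75
χ² = Σ (O − E)² / E
  black rough-coated: (609 − 599.75)² / 599.75 = 0.1427
  black smooth-coated: (580 − 599.75)² / 599.75 = 0.6504
  white rough-coated: (644 − 599.75)² / 599.75 = 3.2648
  white smooth-coated: (566 − 599.75)² / 599.75 = 1.8992
χ² = 0.1427 + 0.6504 + 3.2648 + 1.8992 = 5.9571 ≈ 5.957

5.957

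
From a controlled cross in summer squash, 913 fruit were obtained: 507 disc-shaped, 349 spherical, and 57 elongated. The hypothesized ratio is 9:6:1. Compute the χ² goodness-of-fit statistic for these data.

Under the 9:6:1 hypothesis (Σ ratio = 16, N = 913):
  disc-shaped: 913 × 9/16 = 513.5625
  spherical: 913 × 6/16 = 342.375
  elongated: 913 × 1/16 = 57.0625
χ² = Σ (O − E)² / E
  disc-shaped: (507 − 513.5625)² / 513.5625 = 0.0839
  spherical: (349 − 342.375)² / 342.375 = 0.1282
  elongated: (57 − 57.0625)² / 57.0625 = 0.0001
χ² = 0.0839 + 0.1282 + 0.0001 = 0.2122 ≈ 0.212

0.212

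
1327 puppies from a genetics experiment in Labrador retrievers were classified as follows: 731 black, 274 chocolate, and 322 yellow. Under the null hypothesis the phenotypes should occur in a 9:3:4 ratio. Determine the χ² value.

3.156

Expected counts for N = 1327 under a 9:3:4 ratio (total parts = 16):
  black: 1327 × 9/16 = 746.4375
  chocolate: 1327 × 3/16 = 248.8125
  yellow: 1327 × 4/16 = 331.75
χ² = Σ (O − E)² / E
  black: (731 − 746.4375)² / 746.4375 = 0.3193
  chocolate: (274 − 248.8125)² / 248.8125 = 2.5498
  yellow: (322 − 331.75)² / 331.75 = 0.2865
χ² = 0.3193 + 2.5498 + 0.2865 = 3.1556 ≈ 3.156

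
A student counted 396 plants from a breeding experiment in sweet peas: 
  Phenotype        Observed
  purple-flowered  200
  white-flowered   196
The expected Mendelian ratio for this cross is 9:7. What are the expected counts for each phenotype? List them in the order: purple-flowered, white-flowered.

The 9:7 ratio has 16 parts, so with N = 396 the expected counts are:
  purple-flowered: 396 × 9/16 = 222.75
  white-flowered: 396 × 7/16 = 173.25

222.75, 173.25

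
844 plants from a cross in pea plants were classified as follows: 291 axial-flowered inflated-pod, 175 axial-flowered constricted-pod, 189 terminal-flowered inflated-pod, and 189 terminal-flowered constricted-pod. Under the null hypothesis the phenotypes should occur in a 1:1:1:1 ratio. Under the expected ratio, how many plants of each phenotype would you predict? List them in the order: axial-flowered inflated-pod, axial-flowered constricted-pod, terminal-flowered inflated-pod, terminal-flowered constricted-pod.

211, 211, 211, 211

The 1:1:1:1 ratio has 4 parts, so with N = 844 the expected counts are:
  axial-flowered inflated-pod: 844 × 1/4 = 211
  axial-flowered constricted-pod: 844 × 1/4 = 211
  terminal-flowered inflated-pod: 844 × 1/4 = 211
  terminal-flowered constricted-pod: 844 × 1/4 = 211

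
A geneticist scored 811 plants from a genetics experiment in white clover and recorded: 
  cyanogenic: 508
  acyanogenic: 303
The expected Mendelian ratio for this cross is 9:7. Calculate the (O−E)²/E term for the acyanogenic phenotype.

Total ratio parts = 16. Expected numbers out of 811:
  cyanogenic: 811 × 9/16 = 456.1875
  acyanogenic: 811 × 7/16 = 354.8125
Contribution of acyanogenic: (303 − 354.8125)² / 354.8125 = 7.5661

7.566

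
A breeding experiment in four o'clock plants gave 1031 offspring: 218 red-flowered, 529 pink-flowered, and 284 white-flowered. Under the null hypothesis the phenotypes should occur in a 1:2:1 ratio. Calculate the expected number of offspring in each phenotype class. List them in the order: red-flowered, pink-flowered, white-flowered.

Total ratio parts = 4. Expected numbers out of 1031:
  red-flowered: 1031 × 1/4 = 257.75
  pink-flowered: 1031 × 2/4 = 515.5
  white-flowered: 1031 × 1/4 = 257.75

257.75, 515.5, 257.75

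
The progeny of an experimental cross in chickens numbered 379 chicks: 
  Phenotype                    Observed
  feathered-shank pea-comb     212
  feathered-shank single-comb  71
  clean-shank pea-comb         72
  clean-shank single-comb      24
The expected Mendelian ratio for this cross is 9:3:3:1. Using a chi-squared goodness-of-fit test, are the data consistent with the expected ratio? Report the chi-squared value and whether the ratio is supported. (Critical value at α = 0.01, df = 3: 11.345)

Expected counts for N = 379 under a 9:3:3:1 ratio (total parts = 16):
  feathered-shank pea-comb: 379 × 9/16 = 213.1875
  feathered-shank single-comb: 379 × 3/16 = 71.0625
  clean-shank pea-comb: 379 × 3/16 = 71.0625
  clean-shank single-comb: 379 × 1/16 = 23.6875
χ² = Σ (O − E)² / E
  feathered-shank pea-comb: (212 − 213.1875)² / 213.1875 = 0.0066
  feathered-shank single-comb: (71 − 71.0625)² / 71.0625 = 0.0001
  clean-shank pea-comb: (72 − 71.0625)² / 71.0625 = 0.0124
  clean-shank single-comb: (24 − 23.6875)² / 23.6875 = 0.0041
χ² = 0.0066 + 0.0001 + 0.0124 + 0.0041 = 0.0232 ≈ 0.023
Degrees of freedom = 4 − 1 = 3; critical value at α = 0.01 is 11.345.
Since 0.023 < 11.345, we fail to reject the null hypothesis — the data are consistent with the 9:3:3:1 ratio.

0.023; consistent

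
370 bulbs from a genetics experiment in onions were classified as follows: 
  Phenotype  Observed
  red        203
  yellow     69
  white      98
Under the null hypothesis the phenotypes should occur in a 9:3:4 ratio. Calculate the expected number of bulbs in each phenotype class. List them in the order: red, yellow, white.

208.125, 69.375, 92.5

The 9:3:4 ratio has 16 parts, so with N = 370 the expected counts are:
  red: 370 × 9/16 = 208.125
  yellow: 370 × 3/16 = 69.375
  white: 370 × 4/16 = 92.5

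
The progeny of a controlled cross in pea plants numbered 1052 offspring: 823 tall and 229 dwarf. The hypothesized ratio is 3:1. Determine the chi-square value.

The 3:1 ratio has 4 parts, so with N = 1052 the expected counts are:
  tall: 1052 × 3/4 = 789
  dwarf: 1052 × 1/4 = 263
χ² = Σ (O − E)² / E
  tall: (823 − 789)² / 789 = 1.4651
  dwarf: (229 − 263)² / 263 = 4.3954
χ² = 1.4651 + 4.3954 = 5.8605 ≈ 5.861

5.861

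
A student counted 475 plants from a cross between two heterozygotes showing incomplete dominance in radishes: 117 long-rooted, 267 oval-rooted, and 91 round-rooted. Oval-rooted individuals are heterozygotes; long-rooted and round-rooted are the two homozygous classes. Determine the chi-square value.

10.175

With incomplete dominance, a heterozygote × heterozygote cross gives a 1:2:1 phenotypic ratio.
Under the 1:2:1 hypothesis (Σ ratio = 4, N = 475):
  long-rooted: 475 × 1/4 = 118.75
  oval-rooted: 475 × 2/4 = 237.5
  round-rooted: 475 × 1/4 = 118.75
χ² = Σ (O − E)² / E
  long-rooted: (117 − 118.75)² / 118.75 = 0.0258
  oval-rooted: (267 − 237.5)² / 237.5 = 3.6642
  round-rooted: (91 − 118.75)² / 118.75 = 6.4847
χ² = 0.0258 + 3.6642 + 6.4847 = 10.1747 ≈ 10.175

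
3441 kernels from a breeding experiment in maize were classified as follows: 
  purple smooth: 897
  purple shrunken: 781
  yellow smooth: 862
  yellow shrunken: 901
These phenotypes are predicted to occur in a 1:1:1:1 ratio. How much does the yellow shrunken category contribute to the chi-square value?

1.930

Under the 1:1:1:1 hypothesis (Σ ratio = 4, N = 3441):
  purple smooth: 3441 × 1/4 = 860.25
  purple shrunken: 3441 × 1/4 = 860.25
  yellow smooth: 3441 × 1/4 = 860.25
  yellow shrunken: 3441 × 1/4 = 860.25
Contribution of yellow shrunken: (901 − 860.25)² / 860.25 = 1.9303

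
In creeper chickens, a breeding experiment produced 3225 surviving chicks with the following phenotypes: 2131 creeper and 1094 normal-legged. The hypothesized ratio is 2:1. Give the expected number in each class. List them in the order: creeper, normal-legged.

2150, 1075

Total ratio parts = 3. Expected numbers out of 3225:
  creeper: 3225 × 2/3 = 2150
  normal-legged: 3225 × 1/3 = 1075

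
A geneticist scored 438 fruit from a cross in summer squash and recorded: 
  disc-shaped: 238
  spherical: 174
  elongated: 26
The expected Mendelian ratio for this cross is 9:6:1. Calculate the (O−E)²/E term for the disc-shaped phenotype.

Expected counts for N = 438 under a 9:6:1 ratio (total parts = 16):
  disc-shaped: 438 × 9/16 = 246.375
  spherical: 438 × 6/16 = 164.25
  elongated: 438 × 1/16 = 27.375
Contribution of disc-shaped: (238 − 246.375)² / 246.375 = 0.2847

0.285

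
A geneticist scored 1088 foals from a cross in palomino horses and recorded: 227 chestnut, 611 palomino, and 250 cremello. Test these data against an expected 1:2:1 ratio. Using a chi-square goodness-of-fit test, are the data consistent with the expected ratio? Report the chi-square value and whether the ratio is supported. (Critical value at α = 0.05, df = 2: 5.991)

17.476; not consistent

Expected counts for N = 1088 under a 1:2:1 ratio (total parts = 4):
  chestnut: 1088 × 1/4 = 272
  palomino: 1088 × 2/4 = 544
  cremello: 1088 × 1/4 = 272
χ² = Σ (O − E)² / E
  chestnut: (227 − 272)² / 272 = 7.4449
  palomino: (611 − 544)² / 544 = 8.2518
  cremello: (250 − 272)² / 272 = 1.7794
χ² = 7.4449 + 8.2518 + 1.7794 = 17.4761 ≈ 17.476
Degrees of freedom = 3 − 1 = 2; critical value at α = 0.05 is 5.991.
Since 17.476 > 5.991, we reject the null hypothesis — the data do not fit the 1:2:1 ratio.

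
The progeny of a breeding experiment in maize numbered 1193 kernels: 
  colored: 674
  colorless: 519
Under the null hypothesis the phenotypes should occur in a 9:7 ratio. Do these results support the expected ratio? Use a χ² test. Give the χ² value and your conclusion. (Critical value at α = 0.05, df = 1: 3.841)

0.029; consistent

Expected counts for N = 1193 under a 9:7 ratio (total parts = 16):
  colored: 1193 × 9/16 = 671.0625
  colorless: 1193 × 7/16 = 521.9375
χ² = Σ (O − E)² / E
  colored: (674 − 671.0625)² / 671.0625 = 0.0129
  colorless: (519 − 521.9375)² / 521.9375 = 0.0165
χ² = 0.0129 + 0.0165 = 0.0294 ≈ 0.029
Degrees of freedom = 2 − 1 = 1; critical value at α = 0.05 is 3.841.
Since 0.029 < 3.841, we fail to reject the null hypothesis — the data are consistent with the 9:7 ratio.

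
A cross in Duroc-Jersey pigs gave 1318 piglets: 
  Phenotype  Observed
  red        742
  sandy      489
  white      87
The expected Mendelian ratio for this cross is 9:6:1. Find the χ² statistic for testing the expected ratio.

Total ratio parts = 16. Expected numbers out of 1318:
  red: 1318 × 9/16 = 741.375
  sandy: 1318 × 6/16 = 494.25
  white: 1318 × 1/16 = 82.375
χ² = Σ (O − E)² / E
  red: (742 − 741.375)² / 741.375 = 0.0005
  sandy: (489 − 494.25)² / 494.25 = 0.0558
  white: (87 − 82.375)² / 82.375 = 0.2597
χ² = 0.0005 + 0.0558 + 0.2597 = 0.316

0.316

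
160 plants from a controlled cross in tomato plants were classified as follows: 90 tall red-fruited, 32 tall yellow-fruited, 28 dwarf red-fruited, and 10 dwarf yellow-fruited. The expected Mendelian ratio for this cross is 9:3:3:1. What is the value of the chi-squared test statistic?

Total ratio parts = 16. Expected numbers out of 160:
  tall red-fruited: 160 × 9/16 = 90
  tall yellow-fruited: 160 × 3/16 = 30
  dwarf red-fruited: 160 × 3/16 = 30
  dwarf yellow-fruited: 160 × 1/16 = 10
χ² = Σ (O − E)² / E
  tall red-fruited: (90 − 90)² / 90 = 0.0000
  tall yellow-fruited: (32 − 30)² / 30 = 0.1333
  dwarf red-fruited: (28 − 30)² / 30 = 0.1333
  dwarf yellow-fruited: (10 − 10)² / 10 = 0.0000
χ² = 0.0000 + 0.1333 + 0.1333 + 0.0000 = 0.2666 ≈ 0.267

0.267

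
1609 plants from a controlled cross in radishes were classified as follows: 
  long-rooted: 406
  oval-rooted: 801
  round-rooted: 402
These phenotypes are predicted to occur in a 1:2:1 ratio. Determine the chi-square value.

Total ratio parts = 4. Expected numbers out of 1609:
  long-rooted: 1609 × 1/4 = 402.25
  oval-rooted: 1609 × 2/4 = 804.5
  round-rooted: 1609 × 1/4 = 402.25
χ² = Σ (O − E)² / E
  long-rooted: (406 − 402.25)² / 402.25 = 0.0350
  oval-rooted: (801 − 804.5)² / 804.5 = 0.0152
  round-rooted: (402 − 402.25)² / 402.25 = 0.0002
χ² = 0.0350 + 0.0152 + 0.0002 = 0.0504 ≈ 0.050

0.050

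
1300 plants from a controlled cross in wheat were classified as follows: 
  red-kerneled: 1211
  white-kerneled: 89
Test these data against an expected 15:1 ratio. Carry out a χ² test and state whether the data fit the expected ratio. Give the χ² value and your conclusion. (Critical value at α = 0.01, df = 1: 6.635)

Total ratio parts = 16. Expected numbers out of 1300:
  red-kerneled: 1300 × 15/16 = 1218.75
  white-kerneled: 1300 × 1/16 = 81.25
χ² = Σ (O − E)² / E
  red-kerneled: (1211 − 1218.75)² / 1218.75 = 0.0493
  white-kerneled: (89 − 81.25)² / 81.25 = 0.7392
χ² = 0.0493 + 0.7392 = 0.7885 ≈ 0.789
Degrees of freedom = 2 − 1 = 1; critical value at α = 0.01 is 6.635.
Since 0.789 < 6.635, we fail to reject the null hypothesis — the data are consistent with the 15:1 ratio.

0.789; consistent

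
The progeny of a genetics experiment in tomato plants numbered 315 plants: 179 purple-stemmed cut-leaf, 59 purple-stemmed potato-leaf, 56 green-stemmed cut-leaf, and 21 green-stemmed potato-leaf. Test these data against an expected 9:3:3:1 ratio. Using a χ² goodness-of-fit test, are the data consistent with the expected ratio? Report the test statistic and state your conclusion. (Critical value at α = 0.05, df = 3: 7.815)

0.265; consistent

The 9:3:3:1 ratio has 16 parts, so with N = 315 the expected counts are:
  purple-stemmed cut-leaf: 315 × 9/16 = 177.1875
  purple-stemmed potato-leaf: 315 × 3/16 = 59.0625
  green-stemmed cut-leaf: 315 × 3/16 = 59.0625
  green-stemmed potato-leaf: 315 × 1/16 = 19.6875
χ² = Σ (O − E)² / E
  purple-stemmed cut-leaf: (179 − 177.1875)² / 177.1875 = 0.0185
  purple-stemmed potato-leaf: (59 − 59.0625)² / 59.0625 = 0.0001
  green-stemmed cut-leaf: (56 − 59.0625)² / 59.0625 = 0.1588
  green-stemmed potato-leaf: (21 − 19.6875)² / 19.6875 = 0.0875
χ² = 0.0185 + 0.0001 + 0.1588 + 0.0875 = 0.2649 ≈ 0.265
Degrees of freedom = 4 − 1 = 3; critical value at α = 0.05 is 7.815.
Since 0.265 < 7.815, we fail to reject the null hypothesis — the data are consistent with the 9:3:3:1 ratio.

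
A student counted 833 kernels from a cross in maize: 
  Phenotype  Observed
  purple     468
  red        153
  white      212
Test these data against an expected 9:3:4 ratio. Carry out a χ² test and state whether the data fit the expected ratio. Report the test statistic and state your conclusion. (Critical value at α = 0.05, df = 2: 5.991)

Under the 9:3:4 hypothesis (Σ ratio = 16, N = 833):
  purple: 833 × 9/16 = 468.5625
  red: 833 × 3/16 = 156.1875
  white: 833 × 4/16 = 208.25
χ² = Σ (O − E)² / E
  purple: (468 − 468.5625)² / 468.5625 = 0.0007
  red: (153 − 156.1875)² / 156.1875 = 0.0651
  white: (212 − 208.25)² / 208.25 = 0.0675
χ² = 0.0007 + 0.0651 + 0.0675 = 0.1333 ≈ 0.133
Degrees of freedom = 3 − 1 = 2; critical value at α = 0.05 is 5.991.
Since 0.133 < 5.991, we fail to reject the null hypothesis — the data are consistent with the 9:3:4 ratio.

0.133; consistent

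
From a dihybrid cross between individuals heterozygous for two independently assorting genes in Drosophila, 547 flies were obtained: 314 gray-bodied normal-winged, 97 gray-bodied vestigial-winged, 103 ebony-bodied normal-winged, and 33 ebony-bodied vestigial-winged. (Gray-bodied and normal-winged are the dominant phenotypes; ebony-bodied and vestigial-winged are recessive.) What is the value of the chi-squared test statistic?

0.474

A dihybrid F₂ with independent assortment and complete dominance at both loci gives a 9:3:3:1 phenotypic ratio.
Expected counts for N = 547 under a 9:3:3:1 ratio (total parts = 16):
  gray-bodied normal-winged: 547 × 9/16 = 307.6875
  gray-bodied vestigial-winged: 547 × 3/16 = 102.5625
  ebony-bodied normal-winged: 547 × 3/16 = 102.5625
  ebony-bodied vestigial-winged: 547 × 1/16 = 34.1875
χ² = Σ (O − E)² / E
  gray-bodied normal-winged: (314 − 307.6875)² / 307.6875 = 0.1295
  gray-bodied vestigial-winged: (97 − 102.5625)² / 102.5625 = 0.3017
  ebony-bodied normal-winged: (103 − 102.5625)² / 102.5625 = 0.0019
  ebony-bodied vestigial-winged: (33 − 34.1875)² / 34.1875 = 0.0412
χ² = 0.1295 + 0.3017 + 0.0019 + 0.0412 = 0.4743 ≈ 0.474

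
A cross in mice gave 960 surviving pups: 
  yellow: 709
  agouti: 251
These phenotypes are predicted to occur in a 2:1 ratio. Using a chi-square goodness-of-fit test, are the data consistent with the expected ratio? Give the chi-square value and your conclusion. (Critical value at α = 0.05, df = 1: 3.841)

22.317; not consistent

Expected counts for N = 960 under a 2:1 ratio (total parts = 3):
  yellow: 960 × 2/3 = 640
  agouti: 960 × 1/3 = 320
χ² = Σ (O − E)² / E
  yellow: (709 − 640)² / 640 = 7.4391
  agouti: (251 − 320)² / 320 = 14.8781
χ² = 7.4391 + 14.8781 = 22.3172 ≈ 22.317
Degrees of freedom = 2 − 1 = 1; critical value at α = 0.05 is 3.841.
Since 22.317 > 3.841, we reject the null hypothesis — the data do not fit the 2:1 ratio.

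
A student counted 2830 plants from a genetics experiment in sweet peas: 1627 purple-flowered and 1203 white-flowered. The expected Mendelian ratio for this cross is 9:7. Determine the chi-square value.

Under the 9:7 hypothesis (Σ ratio = 16, N = 2830):
  purple-flowered: 2830 × 9/16 = 1591.875
  white-flowered: 2830 × 7/16 = 1238.125
χ² = Σ (O − E)² / E
  purple-flowered: (1627 − 1591.875)² / 1591.875 = 0.7750
  white-flowered: (1203 − 1238.125)² / 1238.125 = 0.9965
χ² = 0.7750 + 0.9965 = 1.7715 ≈ 1.772

1.772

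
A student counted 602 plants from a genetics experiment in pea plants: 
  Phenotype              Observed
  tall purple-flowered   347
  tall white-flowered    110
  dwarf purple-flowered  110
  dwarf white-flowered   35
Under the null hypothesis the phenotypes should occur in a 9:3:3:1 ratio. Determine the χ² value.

0.537

Expected counts for N = 602 under a 9:3:3:1 ratio (total parts = 16):
  tall purple-flowered: 602 × 9/16 = 338.625
  tall white-flowered: 602 × 3/16 = 112.875
  dwarf purple-flowered: 602 × 3/16 = 112.875
  dwarf white-flowered: 602 × 1/16 = 37.625
χ² = Σ (O − E)² / E
  tall purple-flowered: (347 − 338.625)² / 338.625 = 0.2071
  tall white-flowered: (110 − 112.875)² / 112.875 = 0.0732
  dwarf purple-flowered: (110 − 112.875)² / 112.875 = 0.0732
  dwarf white-flowered: (35 − 37.625)² / 37.625 = 0.1831
χ² = 0.2071 + 0.0732 + 0.0732 + 0.1831 = 0.5366 ≈ 0.537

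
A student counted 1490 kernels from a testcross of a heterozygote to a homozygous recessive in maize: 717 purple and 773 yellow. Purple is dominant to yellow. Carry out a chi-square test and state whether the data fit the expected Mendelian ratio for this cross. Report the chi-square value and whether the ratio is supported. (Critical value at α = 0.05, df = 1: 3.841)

2.105; consistent

A testcross of a heterozygote (Aa × aa) gives a 1:1 phenotypic ratio.
Expected counts for N = 1490 under a 1:1 ratio (total parts = 2):
  purple: 1490 × 1/2 = 745
  yellow: 1490 × 1/2 = 745
χ² = Σ (O − E)² / E
  purple: (717 − 745)² / 745 = 1.0523
  yellow: (773 − 745)² / 745 = 1.0523
χ² = 1.0523 + 1.0523 = 2.1046 ≈ 2.105
Degrees of freedom = 2 − 1 = 1; critical value at α = 0.05 is 3.841.
Since 2.105 < 3.841, we fail to reject the null hypothesis — the data are consistent with the 1:1 ratio.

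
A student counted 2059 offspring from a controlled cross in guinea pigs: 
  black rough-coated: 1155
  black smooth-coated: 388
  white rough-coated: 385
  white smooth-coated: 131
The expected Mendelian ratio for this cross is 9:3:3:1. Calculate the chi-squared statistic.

0.063

Expected counts for N = 2059 under a 9:3:3:1 ratio (total parts = 16):
  black rough-coated: 2059 × 9/16 = 1158.1875
  black smooth-coated: 2059 × 3/16 = 386.0625
  white rough-coated: 2059 × 3/16 = 386.0625
  white smooth-coated: 2059 × 1/16 = 128.6875
χ² = Σ (O − E)² / E
  black rough-coated: (1155 − 1158.1875)² / 1158.1875 = 0.0088
  black smooth-coated: (388 − 386.0625)² / 386.0625 = 0.0097
  white rough-coated: (385 − 386.0625)² / 386.0625 = 0.0029
  white smooth-coated: (131 − 128.6875)² / 128.6875 = 0.0416
χ² = 0.0088 + 0.0097 + 0.0029 + 0.0416 = 0.063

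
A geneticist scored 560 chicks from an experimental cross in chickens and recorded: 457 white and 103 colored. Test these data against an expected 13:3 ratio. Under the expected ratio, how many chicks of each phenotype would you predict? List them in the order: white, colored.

Total ratio parts = 16. Expected numbers out of 560:
  white: 560 × 13/16 = 455
  colored: 560 × 3/16 = 105

455, 105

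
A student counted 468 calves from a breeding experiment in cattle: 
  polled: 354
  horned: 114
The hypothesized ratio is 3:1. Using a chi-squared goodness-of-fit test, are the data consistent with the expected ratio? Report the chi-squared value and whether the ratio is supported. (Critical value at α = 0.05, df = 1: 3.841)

0.103; consistent

Under the 3:1 hypothesis (Σ ratio = 4, N = 468):
  polled: 468 × 3/4 = 351
  horned: 468 × 1/4 = 117
χ² = Σ (O − E)² / E
  polled: (354 − 351)² / 351 = 0.0256
  horned: (114 − 117)² / 117 = 0.0769
χ² = 0.0256 + 0.0769 = 0.1025 ≈ 0.103
Degrees of freedom = 2 − 1 = 1; critical value at α = 0.05 is 3.841.
Since 0.103 < 3.841, we fail to reject the null hypothesis — the data are consistent with the 3:1 ratio.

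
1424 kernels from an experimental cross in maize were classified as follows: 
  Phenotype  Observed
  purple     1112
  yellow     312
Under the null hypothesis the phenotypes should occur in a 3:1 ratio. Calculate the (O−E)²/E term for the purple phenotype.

Total ratio parts = 4. Expected numbers out of 1424:
  purple: 1424 × 3/4 = 1068
  yellow: 1424 × 1/4 = 356
Contribution of purple: (1112 − 1068)² / 1068 = 1.8127

1.813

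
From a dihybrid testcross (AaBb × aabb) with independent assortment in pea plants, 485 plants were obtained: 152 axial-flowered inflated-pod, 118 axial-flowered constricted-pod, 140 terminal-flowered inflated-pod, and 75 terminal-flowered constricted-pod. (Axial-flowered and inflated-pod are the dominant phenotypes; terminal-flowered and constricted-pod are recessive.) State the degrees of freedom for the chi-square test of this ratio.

3

A dihybrid testcross with independent assortment gives a 1:1:1:1 ratio.
A goodness-of-fit test with 4 phenotype classes has df = 4 − 1 = 3.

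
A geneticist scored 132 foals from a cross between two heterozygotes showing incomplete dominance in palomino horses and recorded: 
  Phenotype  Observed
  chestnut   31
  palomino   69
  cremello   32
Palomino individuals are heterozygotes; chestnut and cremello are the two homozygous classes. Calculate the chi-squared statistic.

With incomplete dominance, a heterozygote × heterozygote cross gives a 1:2:1 phenotypic ratio.
Under the 1:2:1 hypothesis (Σ ratio = 4, N = 132):
  chestnut: 132 × 1/4 = 33
  palomino: 132 × 2/4 = 66
  cremello: 132 × 1/4 = 33
χ² = Σ (O − E)² / E
  chestnut: (31 − 33)² / 33 = 0.1212
  palomino: (69 − 66)² / 66 = 0.1364
  cremello: (32 − 33)² / 33 = 0.0303
χ² = 0.1212 + 0.1364 + 0.0303 = 0.2879 ≈ 0.288

0.288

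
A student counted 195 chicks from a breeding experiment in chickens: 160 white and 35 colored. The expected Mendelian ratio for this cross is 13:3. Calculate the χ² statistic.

0.082

Under the 13:3 hypothesis (Σ ratio = 16, N = 195):
  white: 195 × 13/16 = 158.4375
  colored: 195 × 3/16 = 36.5625
χ² = Σ (O − E)² / E
  white: (160 − 158.4375)² / 158.4375 = 0.0154
  colored: (35 − 36.5625)² / 36.5625 = 0.0668
χ² = 0.0154 + 0.0668 = 0.0822 ≈ 0.082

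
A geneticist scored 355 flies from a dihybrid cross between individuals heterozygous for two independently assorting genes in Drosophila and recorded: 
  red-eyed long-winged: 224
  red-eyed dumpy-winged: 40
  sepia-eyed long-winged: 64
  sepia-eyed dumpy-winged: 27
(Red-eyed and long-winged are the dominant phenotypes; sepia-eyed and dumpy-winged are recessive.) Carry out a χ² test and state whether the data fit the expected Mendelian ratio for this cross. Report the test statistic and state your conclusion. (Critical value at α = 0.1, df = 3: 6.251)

14.703; not consistent

A dihybrid F₂ with independent assortment and complete dominance at both loci gives a 9:3:3:1 phenotypic ratio.
The 9:3:3:1 ratio has 16 parts, so with N = 355 the expected counts are:
  red-eyed long-winged: 355 × 9/16 = 199.6875
  red-eyed dumpy-winged: 355 × 3/16 = 66.5625
  sepia-eyed long-winged: 355 × 3/16 = 66.5625
  sepia-eyed dumpy-winged: 355 × 1/16 = 22.1875
χ² = Σ (O − E)² / E
  red-eyed long-winged: (224 − 199.6875)² / 199.6875 = 2.9601
  red-eyed dumpy-winged: (40 − 66.5625)² / 66.5625 = 10.6001
  sepia-eyed long-winged: (64 − 66.5625)² / 66.5625 = 0.0987
  sepia-eyed dumpy-winged: (27 − 22.1875)² / 22.1875 = 1.0438
χ² = 2.9601 + 10.6001 + 0.0987 + 1.0438 = 14.7027 ≈ 14.703
Degrees of freedom = 4 − 1 = 3; critical value at α = 0.1 is 6.251.
Since 14.703 > 6.251, we reject the null hypothesis — the data do not fit the 9:3:3:1 ratio.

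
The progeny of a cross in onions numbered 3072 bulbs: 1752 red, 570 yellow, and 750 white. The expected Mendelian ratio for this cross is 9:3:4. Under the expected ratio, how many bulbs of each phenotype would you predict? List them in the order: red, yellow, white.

Total ratio parts = 16. Expected numbers out of 3072:
  red: 3072 × 9/16 = 1728
  yellow: 3072 × 3/16 = 576
  white: 3072 × 4/16 = 768

1728, 576, 768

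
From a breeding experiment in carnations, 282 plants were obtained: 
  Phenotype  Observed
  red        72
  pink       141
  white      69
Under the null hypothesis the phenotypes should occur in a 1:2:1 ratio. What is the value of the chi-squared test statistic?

0.064

Total ratio parts = 4. Expected numbers out of 282:
  red: 282 × 1/4 = 70.5
  pink: 282 × 2/4 = 141
  white: 282 × 1/4 = 70.5
χ² = Σ (O − E)² / E
  red: (72 − 70.5)² / 70.5 = 0.0319
  pink: (141 − 141)² / 141 = 0.0000
  white: (69 − 70.5)² / 70.5 = 0.0319
χ² = 0.0319 + 0.0000 + 0.0319 = 0.0638 ≈ 0.064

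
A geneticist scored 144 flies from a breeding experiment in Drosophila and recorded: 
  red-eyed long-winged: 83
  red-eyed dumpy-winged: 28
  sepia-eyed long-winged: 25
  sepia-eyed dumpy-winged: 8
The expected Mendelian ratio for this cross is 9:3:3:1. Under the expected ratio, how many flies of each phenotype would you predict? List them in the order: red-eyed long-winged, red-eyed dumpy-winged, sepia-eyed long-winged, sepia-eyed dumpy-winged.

The 9:3:3:1 ratio has 16 parts, so with N = 144 the expected counts are:
  red-eyed long-winged: 144 × 9/16 = 81
  red-eyed dumpy-winged: 144 × 3/16 = 27
  sepia-eyed long-winged: 144 × 3/16 = 27
  sepia-eyed dumpy-winged: 144 × 1/16 = 9

81, 27, 27, 9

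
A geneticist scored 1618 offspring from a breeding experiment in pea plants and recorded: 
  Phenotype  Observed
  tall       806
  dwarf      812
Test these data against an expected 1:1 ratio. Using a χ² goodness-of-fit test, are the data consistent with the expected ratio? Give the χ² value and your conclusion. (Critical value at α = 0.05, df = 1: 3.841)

Total ratio parts = 2. Expected numbers out of 1618:
  tall: 1618 × 1/2 = 809
  dwarf: 1618 × 1/2 = 809
χ² = Σ (O − E)² / E
  tall: (806 − 809)² / 809 = 0.0111
  dwarf: (812 − 809)² / 809 = 0.0111
χ² = 0.0111 + 0.0111 = 0.0222 ≈ 0.022
Degrees of freedom = 2 − 1 = 1; critical value at α = 0.05 is 3.841.
Since 0.022 < 3.841, we fail to reject the null hypothesis — the data are consistent with the 1:1 ratio.

0.022; consistent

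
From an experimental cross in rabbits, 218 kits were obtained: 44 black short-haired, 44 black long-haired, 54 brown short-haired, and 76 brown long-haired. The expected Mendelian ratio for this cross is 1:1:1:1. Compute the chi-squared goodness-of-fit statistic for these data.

Expected counts for N = 218 under a 1:1:1:1 ratio (total parts = 4):
  black short-haired: 218 × 1/4 = 54.5
  black long-haired: 218 × 1/4 = 54.5
  brown short-haired: 218 × 1/4 = 54.5
  brown long-haired: 218 × 1/4 = 54.5
χ² = Σ (O − E)² / E
  black short-haired: (44 − 54.5)² / 54.5 = 2.0229
  black long-haired: (44 − 54.5)² / 54.5 = 2.0229
  brown short-haired: (54 − 54.5)² / 54.5 = 0.0046
  brown long-haired: (76 − 54.5)² / 54.5 = 8.4817
χ² = 2.0229 + 2.0229 + 0.0046 + 8.4817 = 12.5321 ≈ 12.532

12.532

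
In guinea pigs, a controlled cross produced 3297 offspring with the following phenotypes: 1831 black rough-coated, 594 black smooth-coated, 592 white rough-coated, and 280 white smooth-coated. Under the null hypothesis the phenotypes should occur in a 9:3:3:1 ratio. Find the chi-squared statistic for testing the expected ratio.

The 9:3:3:1 ratio has 16 parts, so with N = 3297 the expected counts are:
  black rough-coated: 3297 × 9/16 = 1854.5625
  black smooth-coated: 3297 × 3/16 = 618.1875
  white rough-coated: 3297 × 3/16 = 618.1875
  white smooth-coated: 3297 × 1/16 = 206.0625
χ² = Σ (O − E)² / E
  black rough-coated: (1831 − 1854.5625)² / 1854.5625 = 0.2994
  black smooth-coated: (594 − 618.1875)² / 618.1875 = 0.9464
  white rough-coated: (592 − 618.1875)² / 618.1875 = 1.1093
  white smooth-coated: (280 − 206.0625)² / 206.0625 = 26.5296
χ² = 0.2994 + 0.9464 + 1.1093 + 26.5296 = 28.8847 ≈ 28.885

28.885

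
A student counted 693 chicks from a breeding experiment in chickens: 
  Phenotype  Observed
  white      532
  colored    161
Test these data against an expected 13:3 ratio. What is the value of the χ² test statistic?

9.139

Under the 13:3 hypothesis (Σ ratio = 16, N = 693):
  white: 693 × 13/16 = 563.0625
  colored: 693 × 3/16 = 129.9375
χ² = Σ (O − E)² / E
  white: (532 − 563.0625)² / 563.0625 = 1.7136
  colored: (161 − 129.9375)² / 129.9375 = 7.4257
χ² = 1.7136 + 7.4257 = 9.1393 ≈ 9.139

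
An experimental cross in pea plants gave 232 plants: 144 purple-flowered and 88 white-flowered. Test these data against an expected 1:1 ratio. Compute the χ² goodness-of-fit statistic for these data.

13.517

Total ratio parts = 2. Expected numbers out of 232:
  purple-flowered: 232 × 1/2 = 116
  white-flowered: 232 × 1/2 = 116
χ² = Σ (O − E)² / E
  purple-flowered: (144 − 116)² / 116 = 6.7586
  white-flowered: (88 − 116)² / 116 = 6.7586
χ² = 6.7586 + 6.7586 = 13.5172 ≈ 13.517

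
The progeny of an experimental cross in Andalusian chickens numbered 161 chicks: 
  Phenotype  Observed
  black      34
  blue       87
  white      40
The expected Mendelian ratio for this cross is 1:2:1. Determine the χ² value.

Under the 1:2:1 hypothesis (Σ ratio = 4, N = 161):
  black: 161 × 1/4 = 40.25
  blue: 161 × 2/4 = 80.5
  white: 161 × 1/4 = 40.25
χ² = Σ (O − E)² / E
  black: (34 − 40.25)² / 40.25 = 0.9705
  blue: (87 − 80.5)² / 80.5 = 0.5248
  white: (40 − 40.25)² / 40.25 = 0.0016
χ² = 0.9705 + 0.5248 + 0.0016 = 1.4969 ≈ 1.497

1.497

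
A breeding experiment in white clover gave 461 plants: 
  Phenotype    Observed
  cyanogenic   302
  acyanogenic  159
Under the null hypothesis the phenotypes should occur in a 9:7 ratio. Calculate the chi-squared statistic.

16.062

Total ratio parts = 16. Expected numbers out of 461:
  cyanogenic: 461 × 9/16 = 259.3125
  acyanogenic: 461 × 7/16 = 201.6875
χ² = Σ (O − E)² / E
  cyanogenic: (302 − 259.3125)² / 259.3125 = 7.0271
  acyanogenic: (159 − 201.6875)² / 201.6875 = 9.0349
χ² = 7.0271 + 9.0349 = 16.062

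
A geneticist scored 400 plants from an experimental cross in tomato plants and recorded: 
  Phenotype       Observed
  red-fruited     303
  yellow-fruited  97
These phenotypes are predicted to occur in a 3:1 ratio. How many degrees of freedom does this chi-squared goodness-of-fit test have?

1

A goodness-of-fit test with 2 phenotype classes has df = 2 − 1 = 1.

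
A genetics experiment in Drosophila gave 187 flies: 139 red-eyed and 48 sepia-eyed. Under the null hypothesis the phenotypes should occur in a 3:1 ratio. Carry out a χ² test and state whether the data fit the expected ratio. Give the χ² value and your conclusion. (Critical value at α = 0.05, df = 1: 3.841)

0.045; consistent

The 3:1 ratio has 4 parts, so with N = 187 the expected counts are:
  red-eyed: 187 × 3/4 = 140.25
  sepia-eyed: 187 × 1/4 = 46.75
χ² = Σ (O − E)² / E
  red-eyed: (139 − 140.25)² / 140.25 = 0.0111
  sepia-eyed: (48 − 46.75)² / 46.75 = 0.0334
χ² = 0.0111 + 0.0334 = 0.0445 ≈ 0.045
Degrees of freedom = 2 − 1 = 1; critical value at α = 0.05 is 3.841.
Since 0.045 < 3.841, we fail to reject the null hypothesis — the data are consistent with the 3:1 ratio.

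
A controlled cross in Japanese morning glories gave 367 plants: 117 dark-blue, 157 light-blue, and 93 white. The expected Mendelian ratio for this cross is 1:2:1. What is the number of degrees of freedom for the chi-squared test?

A goodness-of-fit test with 3 phenotype classes has df = 3 − 1 = 2.

2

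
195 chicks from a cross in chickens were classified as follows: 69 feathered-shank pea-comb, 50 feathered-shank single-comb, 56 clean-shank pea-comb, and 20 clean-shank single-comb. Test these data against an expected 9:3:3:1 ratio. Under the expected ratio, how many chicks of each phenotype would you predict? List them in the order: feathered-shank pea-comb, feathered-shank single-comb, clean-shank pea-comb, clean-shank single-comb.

Total ratio parts = 16. Expected numbers out of 195:
  feathered-shank pea-comb: 195 × 9/16 = 109.6875
  feathered-shank single-comb: 195 × 3/16 = 36.5625
  clean-shank pea-comb: 195 × 3/16 = 36.5625
  clean-shank single-comb: 195 × 1/16 = 12.1875

109.6875, 36.5625, 36.5625, 12.1875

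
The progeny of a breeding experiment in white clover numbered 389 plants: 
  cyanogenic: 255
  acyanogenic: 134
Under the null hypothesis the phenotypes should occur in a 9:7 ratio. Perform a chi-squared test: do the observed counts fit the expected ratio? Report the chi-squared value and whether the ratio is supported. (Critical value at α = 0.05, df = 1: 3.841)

13.679; not consistent

The 9:7 ratio has 16 parts, so with N = 389 the expected counts are:
  cyanogenic: 389 × 9/16 = 218.8125
  acyanogenic: 389 × 7/16 = 170.1875
χ² = Σ (O − E)² / E
  cyanogenic: (255 − 218.8125)² / 218.8125 = 5.9847
  acyanogenic: (134 − 170.1875)² / 170.1875 = 7.6947
χ² = 5.9847 + 7.6947 = 13.6794 ≈ 13.679
Degrees of freedom = 2 − 1 = 1; critical value at α = 0.05 is 3.841.
Since 13.679 > 3.841, we reject the null hypothesis — the data do not fit the 9:7 ratio.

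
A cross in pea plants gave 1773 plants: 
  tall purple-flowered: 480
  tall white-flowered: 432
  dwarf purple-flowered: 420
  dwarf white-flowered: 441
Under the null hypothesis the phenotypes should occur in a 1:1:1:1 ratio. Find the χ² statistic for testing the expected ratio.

Expected counts for N = 1773 under a 1:1:1:1 ratio (total parts = 4):
  tall purple-flowered: 1773 × 1/4 = 443.25
  tall white-flowered: 1773 × 1/4 = 443.25
  dwarf purple-flowered: 1773 × 1/4 = 443.25
  dwarf white-flowered: 1773 × 1/4 = 443.25
χ² = Σ (O − E)² / E
  tall purple-flowered: (480 − 443.25)² / 443.25 = 3.0470
  tall white-flowered: (432 − 443.25)² / 443.25 = 0.2855
  dwarf purple-flowered: (420 − 443.25)² / 443.25 = 1.2195
  dwarf white-flowered: (441 − 443.25)² / 443.25 = 0.0114
χ² = 3.0470 + 0.2855 + 1.2195 + 0.0114 = 4.5634 ≈ 4.563

4.563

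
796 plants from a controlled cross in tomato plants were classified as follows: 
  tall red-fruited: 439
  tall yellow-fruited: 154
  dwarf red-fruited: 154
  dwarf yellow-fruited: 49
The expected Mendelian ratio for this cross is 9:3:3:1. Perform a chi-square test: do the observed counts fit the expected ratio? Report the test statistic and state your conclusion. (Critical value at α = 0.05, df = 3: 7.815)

0.485; consistent

The 9:3:3:1 ratio has 16 parts, so with N = 796 the expected counts are:
  tall red-fruited: 796 × 9/16 = 447.75
  tall yellow-fruited: 796 × 3/16 = 149.25
  dwarf red-fruited: 796 × 3/16 = 149.25
  dwarf yellow-fruited: 796 × 1/16 = 49.75
χ² = Σ (O − E)² / E
  tall red-fruited: (439 − 447.75)² / 447.75 = 0.1710
  tall yellow-fruited: (154 − 149.25)² / 149.25 = 0.1512
  dwarf red-fruited: (154 − 149.25)² / 149.25 = 0.1512
  dwarf yellow-fruited: (49 − 49.75)² / 49.75 = 0.0113
χ² = 0.1710 + 0.1512 + 0.1512 + 0.0113 = 0.4847 ≈ 0.485
Degrees of freedom = 4 − 1 = 3; critical value at α = 0.05 is 7.815.
Since 0.485 < 7.815, we fail to reject the null hypothesis — the data are consistent with the 9:3:3:1 ratio.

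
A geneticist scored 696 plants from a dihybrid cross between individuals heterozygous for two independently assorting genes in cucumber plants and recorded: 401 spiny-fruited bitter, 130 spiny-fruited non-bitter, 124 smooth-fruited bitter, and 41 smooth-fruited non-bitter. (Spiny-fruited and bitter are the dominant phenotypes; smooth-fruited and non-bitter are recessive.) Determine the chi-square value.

A dihybrid F₂ with independent assortment and complete dominance at both loci gives a 9:3:3:1 phenotypic ratio.
Under the 9:3:3:1 hypothesis (Σ ratio = 16, N = 696):
  spiny-fruited bitter: 696 × 9/16 = 391.5
  spiny-fruited non-bitter: 696 × 3/16 = 130.5
  smooth-fruited bitter: 696 × 3/16 = 130.5
  smooth-fruited non-bitter: 696 × 1/16 = 43.5
χ² = Σ (O − E)² / E
  spiny-fruited bitter: (401 − 391.5)² / 391.5 = 0.2305
  spiny-fruited non-bitter: (130 − 130.5)² / 130.5 = 0.0019
  smooth-fruited bitter: (124 − 130.5)² / 130.5 = 0.3238
  smooth-fruited non-bitter: (41 − 43.5)² / 43.5 = 0.1437
χ² = 0.2305 + 0.0019 + 0.3238 + 0.1437 = 0.6999 ≈ 0.700

0.700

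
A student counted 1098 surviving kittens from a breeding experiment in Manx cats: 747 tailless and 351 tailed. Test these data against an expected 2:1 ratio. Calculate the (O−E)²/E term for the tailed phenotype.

The 2:1 ratio has 3 parts, so with N = 1098 the expected counts are:
  tailless: 1098 × 2/3 = 732
  tailed: 1098 × 1/3 = 366
Contribution of tailed: (351 − 366)² / 366 = 0.6148

0.615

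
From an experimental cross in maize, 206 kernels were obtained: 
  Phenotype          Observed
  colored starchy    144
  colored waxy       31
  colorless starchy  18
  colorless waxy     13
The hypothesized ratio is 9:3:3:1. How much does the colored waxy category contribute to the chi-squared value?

The 9:3:3:1 ratio has 16 parts, so with N = 206 the expected counts are:
  colored starchy: 206 × 9/16 = 115.875
  colored waxy: 206 × 3/16 = 38.625
  colorless starchy: 206 × 3/16 = 38.625
  colorless waxy: 206 × 1/16 = 12.875
Contribution of colored waxy: (31 − 38.625)² / 38.625 = 1.5053

1.505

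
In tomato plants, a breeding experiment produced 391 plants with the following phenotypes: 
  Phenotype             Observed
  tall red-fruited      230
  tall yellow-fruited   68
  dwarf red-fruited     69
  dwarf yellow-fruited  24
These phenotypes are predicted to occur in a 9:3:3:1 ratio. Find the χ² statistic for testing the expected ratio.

1.107

The 9:3:3:1 ratio has 16 parts, so with N = 391 the expected counts are:
  tall red-fruited: 391 × 9/16 = 219.9375
  tall yellow-fruited: 391 × 3/16 = 73.3125
  dwarf red-fruited: 391 × 3/16 = 73.3125
  dwarf yellow-fruited: 391 × 1/16 = 24.4375
χ² = Σ (O − E)² / E
  tall red-fruited: (230 − 219.9375)² / 219.9375 = 0.4604
  tall yellow-fruited: (68 − 73.3125)² / 73.3125 = 0.3850
  dwarf red-fruited: (69 − 73.3125)² / 73.3125 = 0.2537
  dwarf yellow-fruited: (24 − 24.4375)² / 24.4375 = 0.0078
χ² = 0.4604 + 0.3850 + 0.2537 + 0.0078 = 1.1069 ≈ 1.107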